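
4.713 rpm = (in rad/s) 1 rpm = 0.10471976 rad/s, so 4.713 rpm = 4.713 * 0.10471976 = 0.49354421 rad/s. Result: 0.49354421 rad/s ≈ 0.4935 rad/s (4 s.f.). Final answer: 0.4935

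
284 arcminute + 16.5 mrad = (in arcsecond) 2.044e+04. Check: 1 arcminute = 0.00029088821 rad, so 284 arcminute = 284 * 0.00029088821 = 0.082612251 rad. 1 mrad = 0.001 rad, so 16.5 mrad = 16.5 * 0.001 = 0.0165 rad. Sum: 0.082612251 + 0.0165 = 0.099112251 rad. 1 arcsecond = 4.8481368e-06 rad, so 0.099112251 rad = 0.099112251 / 4.8481368e-06 = 20443.369 arcsecond ≈ 2.044e+04 arcsecond (4 s.f.).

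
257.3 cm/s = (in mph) 1 cm/s = 0.01 m/s, so 257.3 cm/s = 257.3 * 0.01 = 2.573 m/s. 1 mph = 0.44704 m/s, so 2.573 m/s = 2.573 / 0.44704 = 5.7556371 mph ≈ 5.756 mph (4 s.f.). Final answer: 5.756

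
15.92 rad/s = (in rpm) 152. Check: 1 rpm = 0.10471976 rad/s, so 15.92 rad/s = 15.92 / 0.10471976 = 152.0248 rpm ≈ 152 rpm (4 s.f.).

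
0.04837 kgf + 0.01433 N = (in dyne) 1 kgf = 9.80665 N, so 0.04837 kgf = 0.04837 * 9.80665 = 0.47434766 N. 0.01433 N is already in N. Sum: 0.47434766 + 0.01433 = 0.48867766 N. 1 dyne = 1e-05 N, so 0.48867766 N = 0.48867766 / 1e-05 = 48867.766 dyne ≈ 4.887e+04 dyne (4 s.f.). Final answer: 4.887e+04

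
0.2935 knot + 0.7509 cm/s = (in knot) 0.3081. Check: 1 knot = 0.51444444 m/s, so 0.2935 knot = 0.2935 * 0.51444444 = 0.15098944 m/s. 1 cm/s = 0.01 m/s, so 0.7509 cm/s = 0.7509 * 0.01 = 0.007509 m/s. Sum: 0.15098944 + 0.007509 = 0.15849844 m/s. 1 knot = 0.51444444 m/s, so 0.15849844 m/s = 0.15849844 / 0.51444444 = 0.30809633 knot ≈ 0.3081 knot (4 s.f.).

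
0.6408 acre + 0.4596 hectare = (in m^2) 7189. Check: 1 acre = 4046.8564 m^2, so 0.6408 acre = 0.6408 * 4046.8564 = 2593.2256 m^2. 1 hectare = 10000 m^2, so 0.4596 hectare = 0.4596 * 10000 = 4596 m^2. Sum: 2593.2256 + 4596 = 7189.2256 m^2. Result: 7189.2256 m^2 ≈ 7189 m^2 (4 s.f.).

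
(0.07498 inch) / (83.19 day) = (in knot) 5.151e-10. Check: 1 inch = 0.0254 m, so 0.07498 inch = 0.07498 * 0.0254 = 0.001904492 m. 1 day = 86400 s, so 83.19 day = 83.19 * 86400 = 7187616 s. Combine: 0.001904492 m / 7187616 s = 2.6496852e-10 m/s. 1 knot = 0.51444444 m/s, so 2.6496852e-10 m/s = 2.6496852e-10 / 0.51444444 = 5.1505761e-10 knot ≈ 5.151e-10 knot (4 s.f.).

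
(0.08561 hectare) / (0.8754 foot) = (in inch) 1 hectare = 10000 m^2, so 0.08561 hectare = 0.08561 * 10000 = 856.1 m^2. 1 foot = 0.3048 m, so 0.8754 foot = 0.8754 * 0.3048 = 0.26682192 m. Combine: 856.1 m^2 / 0.26682192 m = 3208.507 m. 1 inch = 0.0254 m, so 3208.507 m = 3208.507 / 0.0254 = 126319.17 inch ≈ 1.263e+05 inch (4 s.f.). Final answer: 1.263e+05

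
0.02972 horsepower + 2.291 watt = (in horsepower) 0.03279. Check: 1 horsepower = 745.69987 W, so 0.02972 horsepower = 0.02972 * 745.69987 = 22.1622 W. 2.291 watt = 2.291 W. Sum: 22.1622 + 2.291 = 24.4532 W. 1 horsepower = 745.69987 W, so 24.4532 W = 24.4532 / 745.69987 = 0.032792282 horsepower ≈ 0.03279 horsepower (4 s.f.).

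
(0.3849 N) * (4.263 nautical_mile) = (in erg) 3.039e+10. Check: 0.3849 N is already in N. 1 nautical_mile = 1852 m, so 4.263 nautical_mile = 4.263 * 1852 = 7895.076 m. Combine: 0.3849 N * 7895.076 m = 3038.8148 J. 1 erg = 1e-07 J, so 3038.8148 J = 3038.8148 / 1e-07 = 3.0388148e+10 erg ≈ 3.039e+10 erg (4 s.f.).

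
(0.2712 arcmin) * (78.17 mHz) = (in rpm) 5.889e-05. Check: 1 arcmin = 0.00029088821 rad, so 0.2712 arcmin = 0.2712 * 0.00029088821 = 7.8888882e-05 rad. 1 mHz = 0.001 Hz, so 78.17 mHz = 78.17 * 0.001 = 0.07817 Hz. Combine: 7.8888882e-05 rad * 0.07817 Hz = 6.1667439e-06 rad/s. 1 rpm = 0.10471976 rad/s, so 6.1667439e-06 rad/s = 6.1667439e-06 / 0.10471976 = 5.8888067e-05 rpm ≈ 5.889e-05 rpm (4 s.f.).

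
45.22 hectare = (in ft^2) 4.867e+06. Check: 1 hectare = 10000 m^2, so 45.22 hectare = 45.22 * 10000 = 452200 m^2. 1 ft^2 = 0.09290304 m^2, so 452200 m^2 = 452200 / 0.09290304 = 4867440.3 ft^2 ≈ 4.867e+06 ft^2 (4 s.f.).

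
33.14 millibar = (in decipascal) 3.314e+04. Check: 1 millibar = 100 Pa, so 33.14 millibar = 33.14 * 100 = 3314 Pa. 1 decipascal = 0.1 Pa, so 3314 Pa = 3314 / 0.1 = 33140 decipascal ≈ 3.314e+04 decipascal (4 s.f.).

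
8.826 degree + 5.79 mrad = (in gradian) 1 degree = 0.017453293 rad, so 8.826 degree = 8.826 * 0.017453293 = 0.15404276 rad. 1 mrad = 0.001 rad, so 5.79 mrad = 5.79 * 0.001 = 0.00579 rad. Sum: 0.15404276 + 0.00579 = 0.15983276 rad. 1 gradian = 0.015707963 rad, so 0.15983276 rad = 0.15983276 / 0.015707963 = 10.17527 gradian ≈ 10.18 gradian (4 s.f.). Final answer: 10.18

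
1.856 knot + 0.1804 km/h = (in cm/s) 100.5. Check: 1 knot = 0.51444444 m/s, so 1.856 knot = 1.856 * 0.51444444 = 0.95480889 m/s. 1 km/h = 0.27777778 m/s, so 0.1804 km/h = 0.1804 * 0.27777778 = 0.050111111 m/s. Sum: 0.95480889 + 0.050111111 = 1.00492 m/s. 1 cm/s = 0.01 m/s, so 1.00492 m/s = 1.00492 / 0.01 = 100.492 cm/s ≈ 100.5 cm/s (4 s.f.).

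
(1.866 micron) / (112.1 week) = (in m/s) 1 micron = 1e-06 m, so 1.866 micron = 1.866 * 1e-06 = 1.866e-06 m. 1 week = 604800 s, so 112.1 week = 112.1 * 604800 = 67798080 s. Combine: 1.866e-06 m / 67798080 s = 2.7522903e-14 m/s. Result: 2.7522903e-14 m/s ≈ 2.752e-14 m/s (4 s.f.). Final answer: 2.752e-14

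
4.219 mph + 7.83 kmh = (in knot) 1 mph = 0.44704 m/s, so 4.219 mph = 4.219 * 0.44704 = 1.8860618 m/s. 1 kmh = 0.27777778 m/s, so 7.83 kmh = 7.83 * 0.27777778 = 2.175 m/s. Sum: 1.8860618 + 2.175 = 4.0610618 m/s. 1 knot = 0.51444444 m/s, so 4.0610618 m/s = 4.0610618 / 0.51444444 = 7.8940725 knot ≈ 7.894 knot (4 s.f.). Final answer: 7.894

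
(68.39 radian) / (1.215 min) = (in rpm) 8.959. Check: 68.39 radian = 68.39 rad. 1 min = 60 s, so 1.215 min = 1.215 * 60 = 72.9 s. Combine: 68.39 rad / 72.9 s = 0.93813443 rad/s. 1 rpm = 0.10471976 rad/s, so 0.93813443 rad/s = 0.93813443 / 0.10471976 = 8.9585239 rpm ≈ 8.959 rpm (4 s.f.).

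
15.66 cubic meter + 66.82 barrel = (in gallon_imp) 5782. Check: 15.66 cubic meter = 15.66 m^3. 1 barrel = 0.15898729 m^3, so 66.82 barrel = 66.82 * 0.15898729 = 10.623531 m^3. Sum: 15.66 + 10.623531 = 26.283531 m^3. 1 gallon_imp = 0.00454609 m^3, so 26.283531 m^3 = 26.283531 / 0.00454609 = 5781.5686 gallon_imp ≈ 5782 gallon_imp (4 s.f.).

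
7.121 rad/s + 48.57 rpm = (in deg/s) 699.4. Check: 7.121 rad/s is already in rad/s. 1 rpm = 0.10471976 rad/s, so 48.57 rpm = 48.57 * 0.10471976 = 5.0862385 rad/s. Sum: 7.121 + 5.0862385 = 12.207239 rad/s. 1 deg/s = 0.017453293 rad/s, so 12.207239 rad/s = 12.207239 / 0.017453293 = 699.42325 deg/s ≈ 699.4 deg/s (4 s.f.).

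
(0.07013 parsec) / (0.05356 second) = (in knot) 1 parsec = 3.0856776e+16 m, so 0.07013 parsec = 0.07013 * 3.0856776e+16 = 2.1639857e+15 m. 0.05356 second = 0.05356 s. Combine: 2.1639857e+15 m / 0.05356 s = 4.0403019e+16 m/s. 1 knot = 0.51444444 m/s, so 4.0403019e+16 m/s = 4.0403019e+16 / 0.51444444 = 7.8537186e+16 knot ≈ 7.854e+16 knot (4 s.f.). Final answer: 7.854e+16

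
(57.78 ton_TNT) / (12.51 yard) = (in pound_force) 1 ton_TNT = 4.184e+09 J, so 57.78 ton_TNT = 57.78 * 4.184e+09 = 2.4175152e+11 J. 1 yard = 0.9144 m, so 12.51 yard = 12.51 * 0.9144 = 11.439144 m. Combine: 2.4175152e+11 J / 11.439144 m = 2.1133707e+10 N. 1 pound_force = 4.4482216 N, so 2.1133707e+10 N = 2.1133707e+10 / 4.4482216 = 4.7510464e+09 pound_force ≈ 4.751e+09 pound_force (4 s.f.). Final answer: 4.751e+09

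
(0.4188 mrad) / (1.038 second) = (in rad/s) 1 mrad = 0.001 rad, so 0.4188 mrad = 0.4188 * 0.001 = 0.0004188 rad. 1.038 second = 1.038 s. Combine: 0.0004188 rad / 1.038 s = 0.00040346821 rad/s. Result: 0.00040346821 rad/s ≈ 0.0004035 rad/s (4 s.f.). Final answer: 0.0004035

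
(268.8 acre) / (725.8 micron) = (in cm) 1 acre = 4046.8564 m^2, so 268.8 acre = 268.8 * 4046.8564 = 1087795 m^2. 1 micron = 1e-06 m, so 725.8 micron = 725.8 * 1e-06 = 0.0007258 m. Combine: 1087795 m^2 / 0.0007258 m = 1.4987531e+09 m. 1 cm = 0.01 m, so 1.4987531e+09 m = 1.4987531e+09 / 0.01 = 1.4987531e+11 cm ≈ 1.499e+11 cm (4 s.f.). Final answer: 1.499e+11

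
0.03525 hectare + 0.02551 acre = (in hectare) 0.04557. Check: 1 hectare = 10000 m^2, so 0.03525 hectare = 0.03525 * 10000 = 352.5 m^2. 1 acre = 4046.8564 m^2, so 0.02551 acre = 0.02551 * 4046.8564 = 103.23531 m^2. Sum: 352.5 + 103.23531 = 455.73531 m^2. 1 hectare = 10000 m^2, so 455.73531 m^2 = 455.73531 / 10000 = 0.045573531 hectare ≈ 0.04557 hectare (4 s.f.).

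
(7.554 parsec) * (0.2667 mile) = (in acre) 2.472e+16. Check: 1 parsec = 3.0856776e+16 m, so 7.554 parsec = 7.554 * 3.0856776e+16 = 2.3309208e+17 m. 1 mile = 1609.344 m, so 0.2667 mile = 0.2667 * 1609.344 = 429.21204 m. Combine: 2.3309208e+17 m * 429.21204 m = 1.0004593e+20 m^2. 1 acre = 4046.8564 m^2, so 1.0004593e+20 m^2 = 1.0004593e+20 / 4046.8564 = 2.4721888e+16 acre ≈ 2.472e+16 acre (4 s.f.).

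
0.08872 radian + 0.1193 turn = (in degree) 0.08872 radian = 0.08872 rad. 1 turn = 6.2831853 rad, so 0.1193 turn = 0.1193 * 6.2831853 = 0.74958401 rad. Sum: 0.08872 + 0.74958401 = 0.83830401 rad. 1 degree = 0.017453293 rad, so 0.83830401 rad = 0.83830401 / 0.017453293 = 48.031282 degree ≈ 48.03 degree (4 s.f.). Final answer: 48.03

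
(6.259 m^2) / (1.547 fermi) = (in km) 4.046e+12. Check: 6.259 m^2 is already in m^2. 1 fermi = 1e-15 m, so 1.547 fermi = 1.547 * 1e-15 = 1.547e-15 m. Combine: 6.259 m^2 / 1.547e-15 m = 4.0458953e+15 m. 1 km = 1000 m, so 4.0458953e+15 m = 4.0458953e+15 / 1000 = 4.0458953e+12 km ≈ 4.046e+12 km (4 s.f.).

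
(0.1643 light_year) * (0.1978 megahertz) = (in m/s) 3.075e+20. Check: 1 light_year = 9.4607305e+15 m, so 0.1643 light_year = 0.1643 * 9.4607305e+15 = 1.554398e+15 m. 1 megahertz = 1000000 Hz, so 0.1978 megahertz = 0.1978 * 1000000 = 197800 Hz. Combine: 1.554398e+15 m * 197800 Hz = 3.0745993e+20 m/s. Result: 3.0745993e+20 m/s ≈ 3.075e+20 m/s (4 s.f.).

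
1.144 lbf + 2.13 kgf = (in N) 1 lbf = 4.4482216 N, so 1.144 lbf = 1.144 * 4.4482216 = 5.0887655 N. 1 kgf = 9.80665 N, so 2.13 kgf = 2.13 * 9.80665 = 20.888164 N. Sum: 5.0887655 + 20.888164 = 25.97693 N. Result: 25.97693 N ≈ 25.98 N (4 s.f.). Final answer: 25.98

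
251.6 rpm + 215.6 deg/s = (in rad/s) 1 rpm = 0.10471976 rad/s, so 251.6 rpm = 251.6 * 0.10471976 = 26.34749 rad/s. 1 deg/s = 0.017453293 rad/s, so 215.6 deg/s = 215.6 * 0.017453293 = 3.7629299 rad/s. Sum: 26.34749 + 3.7629299 = 30.11042 rad/s. Result: 30.11042 rad/s ≈ 30.11 rad/s (4 s.f.). Final answer: 30.11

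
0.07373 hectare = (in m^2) 1 hectare = 10000 m^2, so 0.07373 hectare = 0.07373 * 10000 = 737.3 m^2. Result: 737.3 m^2. Final answer: 737.3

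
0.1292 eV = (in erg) 1 eV = 1.6021766e-19 J, so 0.1292 eV = 0.1292 * 1.6021766e-19 = 2.0700122e-20 J. 1 erg = 1e-07 J, so 2.0700122e-20 J = 2.0700122e-20 / 1e-07 = 2.0700122e-13 erg ≈ 2.07e-13 erg (4 s.f.). Final answer: 2.07e-13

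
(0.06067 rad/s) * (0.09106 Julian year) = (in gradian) 0.06067 rad/s is already in rad/s. 1 Julian year = 31557600 s, so 0.09106 Julian year = 0.09106 * 31557600 = 2873635.1 s. Combine: 0.06067 rad/s * 2873635.1 s = 174343.44 rad. 1 gradian = 0.015707963 rad, so 174343.44 rad = 174343.44 / 0.015707963 = 11099048 gradian ≈ 1.11e+07 gradian (4 s.f.). Final answer: 1.11e+07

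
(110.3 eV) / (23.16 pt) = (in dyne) 2.163e-10. Check: 1 eV = 1.6021766e-19 J, so 110.3 eV = 110.3 * 1.6021766e-19 = 1.7672008e-17 J. 1 pt = 0.00035277778 m, so 23.16 pt = 23.16 * 0.00035277778 = 0.0081703333 m. Combine: 1.7672008e-17 J / 0.0081703333 m = 2.1629483e-15 N. 1 dyne = 1e-05 N, so 2.1629483e-15 N = 2.1629483e-15 / 1e-05 = 2.1629483e-10 dyne ≈ 2.163e-10 dyne (4 s.f.).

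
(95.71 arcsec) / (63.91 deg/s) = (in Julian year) 1 arcsec = 4.8481368e-06 rad, so 95.71 arcsec = 95.71 * 4.8481368e-06 = 0.00046401517 rad. 1 deg/s = 0.017453293 rad/s, so 63.91 deg/s = 63.91 * 0.017453293 = 1.1154399 rad/s. Combine: 0.00046401517 rad / 1.1154399 rad/s = 0.00041599298 s. 1 Julian year = 31557600 s, so 0.00041599298 s = 0.00041599298 / 31557600 = 1.3182022e-11 Julian year ≈ 1.318e-11 Julian year (4 s.f.). Final answer: 1.318e-11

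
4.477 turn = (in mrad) 1 turn = 6.2831853 rad, so 4.477 turn = 4.477 * 6.2831853 = 28.129821 rad. 1 mrad = 0.001 rad, so 28.129821 rad = 28.129821 / 0.001 = 28129.821 mrad ≈ 2.813e+04 mrad (4 s.f.). Final answer: 2.813e+04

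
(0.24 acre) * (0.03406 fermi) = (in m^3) 3.308e-14. Check: 1 acre = 4046.8564 m^2, so 0.24 acre = 0.24 * 4046.8564 = 971.24554 m^2. 1 fermi = 1e-15 m, so 0.03406 fermi = 0.03406 * 1e-15 = 3.406e-17 m. Combine: 971.24554 m^2 * 3.406e-17 m = 3.3080623e-14 m^3. Result: 3.3080623e-14 m^3 ≈ 3.308e-14 m^3 (4 s.f.).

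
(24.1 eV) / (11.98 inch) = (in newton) 1 eV = 1.6021766e-19 J, so 24.1 eV = 24.1 * 1.6021766e-19 = 3.8612457e-18 J. 1 inch = 0.0254 m, so 11.98 inch = 11.98 * 0.0254 = 0.304292 m. Combine: 3.8612457e-18 J / 0.304292 m = 1.2689278e-17 N. 1.2689278e-17 N = 1.2689278e-17 newton ≈ 1.269e-17 newton (4 s.f.). Final answer: 1.269e-17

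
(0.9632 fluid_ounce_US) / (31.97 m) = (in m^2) 8.91e-07. Check: 1 fluid_ounce_US = 2.957353e-05 m^3, so 0.9632 fluid_ounce_US = 0.9632 * 2.957353e-05 = 2.8485224e-05 m^3. 31.97 m is already in m. Combine: 2.8485224e-05 m^3 / 31.97 m = 8.9099855e-07 m^2. Result: 8.9099855e-07 m^2 ≈ 8.91e-07 m^2 (4 s.f.).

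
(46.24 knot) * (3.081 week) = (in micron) 4.433e+13. Check: 1 knot = 0.51444444 m/s, so 46.24 knot = 46.24 * 0.51444444 = 23.787911 m/s. 1 week = 604800 s, so 3.081 week = 3.081 * 604800 = 1863388.8 s. Combine: 23.787911 m/s * 1863388.8 s = 44326127 m. 1 micron = 1e-06 m, so 44326127 m = 44326127 / 1e-06 = 4.4326127e+13 micron ≈ 4.433e+13 micron (4 s.f.).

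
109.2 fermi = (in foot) 3.583e-13. Check: 1 fermi = 1e-15 m, so 109.2 fermi = 109.2 * 1e-15 = 1.092e-13 m. 1 foot = 0.3048 m, so 1.092e-13 m = 1.092e-13 / 0.3048 = 3.5826772e-13 foot ≈ 3.583e-13 foot (4 s.f.).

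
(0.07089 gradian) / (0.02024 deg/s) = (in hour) 0.0008756. Check: 1 gradian = 0.015707963 rad, so 0.07089 gradian = 0.07089 * 0.015707963 = 0.0011135375 rad. 1 deg/s = 0.017453293 rad/s, so 0.02024 deg/s = 0.02024 * 0.017453293 = 0.00035325464 rad/s. Combine: 0.0011135375 rad / 0.00035325464 rad/s = 3.1522233 s. 1 hour = 3600 s, so 3.1522233 s = 3.1522233 / 3600 = 0.00087561759 hour ≈ 0.0008756 hour (4 s.f.).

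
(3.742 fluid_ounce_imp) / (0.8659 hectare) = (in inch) 1 fluid_ounce_imp = 2.8413063e-05 m^3, so 3.742 fluid_ounce_imp = 3.742 * 2.8413063e-05 = 0.00010632168 m^3. 1 hectare = 10000 m^2, so 0.8659 hectare = 0.8659 * 10000 = 8659 m^2. Combine: 0.00010632168 m^3 / 8659 m^2 = 1.2278748e-08 m. 1 inch = 0.0254 m, so 1.2278748e-08 m = 1.2278748e-08 / 0.0254 = 4.8341528e-07 inch ≈ 4.834e-07 inch (4 s.f.). Final answer: 4.834e-07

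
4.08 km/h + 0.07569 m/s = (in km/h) 1 km/h = 0.27777778 m/s, so 4.08 km/h = 4.08 * 0.27777778 = 1.1333333 m/s. 0.07569 m/s is already in m/s. Sum: 1.1333333 + 0.07569 = 1.2090233 m/s. 1 km/h = 0.27777778 m/s, so 1.2090233 m/s = 1.2090233 / 0.27777778 = 4.352484 km/h ≈ 4.352 km/h (4 s.f.). Final answer: 4.352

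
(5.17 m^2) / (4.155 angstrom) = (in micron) 5.17 m^2 is already in m^2. 1 angstrom = 1e-10 m, so 4.155 angstrom = 4.155 * 1e-10 = 4.155e-10 m. Combine: 5.17 m^2 / 4.155e-10 m = 1.244284e+10 m. 1 micron = 1e-06 m, so 1.244284e+10 m = 1.244284e+10 / 1e-06 = 1.244284e+16 micron ≈ 1.244e+16 micron (4 s.f.). Final answer: 1.244e+16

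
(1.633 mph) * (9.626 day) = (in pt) 1 mph = 0.44704 m/s, so 1.633 mph = 1.633 * 0.44704 = 0.73001632 m/s. 1 day = 86400 s, so 9.626 day = 9.626 * 86400 = 831686.4 s. Combine: 0.73001632 m/s * 831686.4 s = 607144.65 m. 1 pt = 0.00035277778 m, so 607144.65 m = 607144.65 / 0.00035277778 = 1.7210399e+09 pt ≈ 1.721e+09 pt (4 s.f.). Final answer: 1.721e+09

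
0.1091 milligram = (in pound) 2.405e-07. Check: 1 milligram = 1e-06 kg, so 0.1091 milligram = 0.1091 * 1e-06 = 1.091e-07 kg. 1 pound = 0.45359237 kg, so 1.091e-07 kg = 1.091e-07 / 0.45359237 = 2.4052433e-07 pound ≈ 2.405e-07 pound (4 s.f.).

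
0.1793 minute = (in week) 1.779e-05. Check: 1 minute = 60 s, so 0.1793 minute = 0.1793 * 60 = 10.758 s. 1 week = 604800 s, so 10.758 s = 10.758 / 604800 = 1.7787698e-05 week ≈ 1.779e-05 week (4 s.f.).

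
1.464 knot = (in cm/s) 75.31. Check: 1 knot = 0.51444444 m/s, so 1.464 knot = 1.464 * 0.51444444 = 0.75314667 m/s. 1 cm/s = 0.01 m/s, so 0.75314667 m/s = 0.75314667 / 0.01 = 75.314667 cm/s ≈ 75.31 cm/s (4 s.f.).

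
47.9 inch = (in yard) 1.331. Check: 1 inch = 0.0254 m, so 47.9 inch = 47.9 * 0.0254 = 1.21666 m. 1 yard = 0.9144 m, so 1.21666 m = 1.21666 / 0.9144 = 1.3305556 yard ≈ 1.331 yard (4 s.f.).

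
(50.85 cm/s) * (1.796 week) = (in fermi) 5.523e+20. Check: 1 cm/s = 0.01 m/s, so 50.85 cm/s = 50.85 * 0.01 = 0.5085 m/s. 1 week = 604800 s, so 1.796 week = 1.796 * 604800 = 1086220.8 s. Combine: 0.5085 m/s * 1086220.8 s = 552343.28 m. 1 fermi = 1e-15 m, so 552343.28 m = 552343.28 / 1e-15 = 5.5234328e+20 fermi ≈ 5.523e+20 fermi (4 s.f.).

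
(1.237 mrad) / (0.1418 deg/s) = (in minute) 1 mrad = 0.001 rad, so 1.237 mrad = 1.237 * 0.001 = 0.001237 rad. 1 deg/s = 0.017453293 rad/s, so 0.1418 deg/s = 0.1418 * 0.017453293 = 0.0024748769 rad/s. Combine: 0.001237 rad / 0.0024748769 rad/s = 0.49982284 s. 1 minute = 60 s, so 0.49982284 s = 0.49982284 / 60 = 0.0083303807 minute ≈ 0.00833 minute (4 s.f.). Final answer: 0.00833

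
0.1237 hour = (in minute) 1 hour = 3600 s, so 0.1237 hour = 0.1237 * 3600 = 445.32 s. 1 minute = 60 s, so 445.32 s = 445.32 / 60 = 7.422 minute. Final answer: 7.422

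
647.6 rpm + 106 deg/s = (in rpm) 665.3. Check: 1 rpm = 0.10471976 rad/s, so 647.6 rpm = 647.6 * 0.10471976 = 67.816513 rad/s. 1 deg/s = 0.017453293 rad/s, so 106 deg/s = 106 * 0.017453293 = 1.850049 rad/s. Sum: 67.816513 + 1.850049 = 69.666562 rad/s. 1 rpm = 0.10471976 rad/s, so 69.666562 rad/s = 69.666562 / 0.10471976 = 665.26667 rpm ≈ 665.3 rpm (4 s.f.).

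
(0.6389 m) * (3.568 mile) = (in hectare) 0.6389 m is already in m. 1 mile = 1609.344 m, so 3.568 mile = 3.568 * 1609.344 = 5742.1394 m. Combine: 0.6389 m * 5742.1394 m = 3668.6529 m^2. 1 hectare = 10000 m^2, so 3668.6529 m^2 = 3668.6529 / 10000 = 0.36686529 hectare ≈ 0.3669 hectare (4 s.f.). Final answer: 0.3669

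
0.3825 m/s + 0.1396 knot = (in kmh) 0.3825 m/s is already in m/s. 1 knot = 0.51444444 m/s, so 0.1396 knot = 0.1396 * 0.51444444 = 0.071816444 m/s. Sum: 0.3825 + 0.071816444 = 0.45431644 m/s. 1 kmh = 0.27777778 m/s, so 0.45431644 m/s = 0.45431644 / 0.27777778 = 1.6355392 kmh ≈ 1.636 kmh (4 s.f.). Final answer: 1.636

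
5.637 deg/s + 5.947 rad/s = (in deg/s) 1 deg/s = 0.017453293 rad/s, so 5.637 deg/s = 5.637 * 0.017453293 = 0.09838421 rad/s. 5.947 rad/s is already in rad/s. Sum: 0.09838421 + 5.947 = 6.0453842 rad/s. 1 deg/s = 0.017453293 rad/s, so 6.0453842 rad/s = 6.0453842 / 0.017453293 = 346.375 deg/s ≈ 346.4 deg/s (4 s.f.). Final answer: 346.4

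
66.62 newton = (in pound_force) 66.62 newton = 66.62 N. 1 pound_force = 4.4482216 N, so 66.62 N = 66.62 / 4.4482216 = 14.976772 pound_force ≈ 14.98 pound_force (4 s.f.). Final answer: 14.98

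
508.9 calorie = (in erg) 2.129e+10. Check: 1 calorie = 4.184 J, so 508.9 calorie = 508.9 * 4.184 = 2129.2376 J. 1 erg = 1e-07 J, so 2129.2376 J = 2129.2376 / 1e-07 = 2.1292376e+10 erg ≈ 2.129e+10 erg (4 s.f.).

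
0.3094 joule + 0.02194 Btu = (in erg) 0.3094 joule = 0.3094 J. 1 Btu = 1055.0559 J, so 0.02194 Btu = 0.02194 * 1055.0559 = 23.147925 J. Sum: 0.3094 + 23.147925 = 23.457325 J. 1 erg = 1e-07 J, so 23.457325 J = 23.457325 / 1e-07 = 2.3457325e+08 erg ≈ 2.346e+08 erg (4 s.f.). Final answer: 2.346e+08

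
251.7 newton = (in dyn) 251.7 newton = 251.7 N. 1 dyn = 1e-05 N, so 251.7 N = 251.7 / 1e-05 = 25170000 dyn ≈ 2.517e+07 dyn (4 s.f.). Final answer: 2.517e+07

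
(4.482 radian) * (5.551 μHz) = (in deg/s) 0.001425. Check: 4.482 radian = 4.482 rad. 1 μHz = 1e-06 Hz, so 5.551 μHz = 5.551 * 1e-06 = 5.551e-06 Hz. Combine: 4.482 rad * 5.551e-06 Hz = 2.4879582e-05 rad/s. 1 deg/s = 0.017453293 rad/s, so 2.4879582e-05 rad/s = 2.4879582e-05 / 0.017453293 = 0.001425495 deg/s ≈ 0.001425 deg/s (4 s.f.).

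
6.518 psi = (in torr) 337.1. Check: 1 psi = 6894.7573 Pa, so 6.518 psi = 6.518 * 6894.7573 = 44940.028 Pa. 1 torr = 133.32237 Pa, so 44940.028 Pa = 44940.028 / 133.32237 = 337.07793 torr ≈ 337.1 torr (4 s.f.).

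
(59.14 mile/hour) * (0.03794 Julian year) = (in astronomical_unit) 1 mile/hour = 0.44704 m/s, so 59.14 mile/hour = 59.14 * 0.44704 = 26.437946 m/s. 1 Julian year = 31557600 s, so 0.03794 Julian year = 0.03794 * 31557600 = 1197295.3 s. Combine: 26.437946 m/s * 1197295.3 s = 31654029 m. 1 astronomical_unit = 1.4959787e+11 m, so 31654029 m = 31654029 / 1.4959787e+11 = 0.00021159412 astronomical_unit ≈ 0.0002116 astronomical_unit (4 s.f.). Final answer: 0.0002116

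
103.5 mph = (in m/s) 46.27. Check: 1 mph = 0.44704 m/s, so 103.5 mph = 103.5 * 0.44704 = 46.26864 m/s. Result: 46.26864 m/s ≈ 46.27 m/s (4 s.f.).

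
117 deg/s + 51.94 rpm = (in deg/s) 428.6. Check: 1 deg/s = 0.017453293 rad/s, so 117 deg/s = 117 * 0.017453293 = 2.0420352 rad/s. 1 rpm = 0.10471976 rad/s, so 51.94 rpm = 51.94 * 0.10471976 = 5.4391441 rad/s. Sum: 2.0420352 + 5.4391441 = 7.4811793 rad/s. 1 deg/s = 0.017453293 rad/s, so 7.4811793 rad/s = 7.4811793 / 0.017453293 = 428.64 deg/s ≈ 428.6 deg/s (4 s.f.).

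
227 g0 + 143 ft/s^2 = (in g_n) 1 g0 = 9.80665 m/s^2, so 227 g0 = 227 * 9.80665 = 2226.1095 m/s^2. 1 ft/s^2 = 0.3048 m/s^2, so 143 ft/s^2 = 143 * 0.3048 = 43.5864 m/s^2. Sum: 2226.1095 + 43.5864 = 2269.6959 m/s^2. 1 g_n = 9.80665 m/s^2, so 2269.6959 m/s^2 = 2269.6959 / 9.80665 = 231.44458 g_n ≈ 231.4 g_n (4 s.f.). Final answer: 231.4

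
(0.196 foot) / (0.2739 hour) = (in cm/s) 1 foot = 0.3048 m, so 0.196 foot = 0.196 * 0.3048 = 0.0597408 m. 1 hour = 3600 s, so 0.2739 hour = 0.2739 * 3600 = 986.04 s. Combine: 0.0597408 m / 986.04 s = 6.0586589e-05 m/s. 1 cm/s = 0.01 m/s, so 6.0586589e-05 m/s = 6.0586589e-05 / 0.01 = 0.0060586589 cm/s ≈ 0.006059 cm/s (4 s.f.). Final answer: 0.006059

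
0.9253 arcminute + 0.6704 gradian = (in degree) 1 arcminute = 0.00029088821 rad, so 0.9253 arcminute = 0.9253 * 0.00029088821 = 0.00026915886 rad. 1 gradian = 0.015707963 rad, so 0.6704 gradian = 0.6704 * 0.015707963 = 0.010530619 rad. Sum: 0.00026915886 + 0.010530619 = 0.010799777 rad. 1 degree = 0.017453293 rad, so 0.010799777 rad = 0.010799777 / 0.017453293 = 0.61878167 degree ≈ 0.6188 degree (4 s.f.). Final answer: 0.6188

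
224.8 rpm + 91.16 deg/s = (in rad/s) 25.13. Check: 1 rpm = 0.10471976 rad/s, so 224.8 rpm = 224.8 * 0.10471976 = 23.541001 rad/s. 1 deg/s = 0.017453293 rad/s, so 91.16 deg/s = 91.16 * 0.017453293 = 1.5910421 rad/s. Sum: 23.541001 + 1.5910421 = 25.132043 rad/s. Result: 25.132043 rad/s ≈ 25.13 rad/s (4 s.f.).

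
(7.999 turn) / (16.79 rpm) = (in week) 1 turn = 6.2831853 rad, so 7.999 turn = 7.999 * 6.2831853 = 50.259199 rad. 1 rpm = 0.10471976 rad/s, so 16.79 rpm = 16.79 * 0.10471976 = 1.7582447 rad/s. Combine: 50.259199 rad / 1.7582447 rad/s = 28.584872 s. 1 week = 604800 s, so 28.584872 s = 28.584872 / 604800 = 4.7263346e-05 week ≈ 4.726e-05 week (4 s.f.). Final answer: 4.726e-05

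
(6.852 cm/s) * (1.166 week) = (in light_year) 5.107e-12. Check: 1 cm/s = 0.01 m/s, so 6.852 cm/s = 6.852 * 0.01 = 0.06852 m/s. 1 week = 604800 s, so 1.166 week = 1.166 * 604800 = 705196.8 s. Combine: 0.06852 m/s * 705196.8 s = 48320.085 m. 1 light_year = 9.4607305e+15 m, so 48320.085 m = 48320.085 / 9.4607305e+15 = 5.107437e-12 light_year ≈ 5.107e-12 light_year (4 s.f.).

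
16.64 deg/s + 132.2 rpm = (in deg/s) 809.8. Check: 1 deg/s = 0.017453293 rad/s, so 16.64 deg/s = 16.64 * 0.017453293 = 0.29042279 rad/s. 1 rpm = 0.10471976 rad/s, so 132.2 rpm = 132.2 * 0.10471976 = 13.843952 rad/s. Sum: 0.29042279 + 13.843952 = 14.134374 rad/s. 1 deg/s = 0.017453293 rad/s, so 14.134374 rad/s = 14.134374 / 0.017453293 = 809.84 deg/s ≈ 809.8 deg/s (4 s.f.).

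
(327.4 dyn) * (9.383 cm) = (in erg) 1 dyn = 1e-05 N, so 327.4 dyn = 327.4 * 1e-05 = 0.003274 N. 1 cm = 0.01 m, so 9.383 cm = 9.383 * 0.01 = 0.09383 m. Combine: 0.003274 N * 0.09383 m = 0.00030719942 J. 1 erg = 1e-07 J, so 0.00030719942 J = 0.00030719942 / 1e-07 = 3071.9942 erg ≈ 3072 erg (4 s.f.). Final answer: 3072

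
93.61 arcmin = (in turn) 1 arcmin = 0.00029088821 rad, so 93.61 arcmin = 93.61 * 0.00029088821 = 0.027230045 rad. 1 turn = 6.2831853 rad, so 0.027230045 rad = 0.027230045 / 6.2831853 = 0.0043337963 turn ≈ 0.004334 turn (4 s.f.). Final answer: 0.004334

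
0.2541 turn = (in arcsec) 1 turn = 6.2831853 rad, so 0.2541 turn = 0.2541 * 6.2831853 = 1.5965574 rad. 1 arcsec = 4.8481368e-06 rad, so 1.5965574 rad = 1.5965574 / 4.8481368e-06 = 329313.6 arcsec ≈ 3.293e+05 arcsec (4 s.f.). Final answer: 3.293e+05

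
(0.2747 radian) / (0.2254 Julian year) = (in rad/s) 0.2747 radian = 0.2747 rad. 1 Julian year = 31557600 s, so 0.2254 Julian year = 0.2254 * 31557600 = 7113083 s. Combine: 0.2747 rad / 7113083 s = 3.8618978e-08 rad/s. Result: 3.8618978e-08 rad/s ≈ 3.862e-08 rad/s (4 s.f.). Final answer: 3.862e-08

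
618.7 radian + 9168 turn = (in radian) 618.7 radian = 618.7 rad. 1 turn = 6.2831853 rad, so 9168 turn = 9168 * 6.2831853 = 57604.243 rad. Sum: 618.7 + 57604.243 = 58222.943 rad. 58222.943 rad = 58222.943 radian ≈ 5.822e+04 radian (4 s.f.). Final answer: 5.822e+04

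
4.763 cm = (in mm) 1 cm = 0.01 m, so 4.763 cm = 4.763 * 0.01 = 0.04763 m. 1 mm = 0.001 m, so 0.04763 m = 0.04763 / 0.001 = 47.63 mm. Final answer: 47.63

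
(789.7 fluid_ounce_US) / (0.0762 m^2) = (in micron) 3.065e+05. Check: 1 fluid_ounce_US = 2.957353e-05 m^3, so 789.7 fluid_ounce_US = 789.7 * 2.957353e-05 = 0.023354216 m^3. 0.0762 m^2 is already in m^2. Combine: 0.023354216 m^3 / 0.0762 m^2 = 0.30648578 m. 1 micron = 1e-06 m, so 0.30648578 m = 0.30648578 / 1e-06 = 306485.78 micron ≈ 3.065e+05 micron (4 s.f.).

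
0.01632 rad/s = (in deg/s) 0.9351. Check: 1 deg/s = 0.017453293 rad/s, so 0.01632 rad/s = 0.01632 / 0.017453293 = 0.93506712 deg/s ≈ 0.9351 deg/s (4 s.f.).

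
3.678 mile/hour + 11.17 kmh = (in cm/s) 1 mile/hour = 0.44704 m/s, so 3.678 mile/hour = 3.678 * 0.44704 = 1.6442131 m/s. 1 kmh = 0.27777778 m/s, so 11.17 kmh = 11.17 * 0.27777778 = 3.1027778 m/s. Sum: 1.6442131 + 3.1027778 = 4.7469909 m/s. 1 cm/s = 0.01 m/s, so 4.7469909 m/s = 4.7469909 / 0.01 = 474.69909 cm/s ≈ 474.7 cm/s (4 s.f.). Final answer: 474.7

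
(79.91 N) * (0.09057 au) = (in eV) 79.91 N is already in N. 1 au = 1.4959787e+11 m, so 0.09057 au = 0.09057 * 1.4959787e+11 = 1.3549079e+10 m. Combine: 79.91 N * 1.3549079e+10 m = 1.0827069e+12 J. 1 eV = 1.6021766e-19 J, so 1.0827069e+12 J = 1.0827069e+12 / 1.6021766e-19 = 6.757725e+30 eV ≈ 6.758e+30 eV (4 s.f.). Final answer: 6.758e+30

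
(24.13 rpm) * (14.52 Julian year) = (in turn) 1.843e+08. Check: 1 rpm = 0.10471976 rad/s, so 24.13 rpm = 24.13 * 0.10471976 = 2.5268877 rad/s. 1 Julian year = 31557600 s, so 14.52 Julian year = 14.52 * 31557600 = 4.5821635e+08 s. Combine: 2.5268877 rad/s * 4.5821635e+08 s = 1.1578613e+09 rad. 1 turn = 6.2831853 rad, so 1.1578613e+09 rad = 1.1578613e+09 / 6.2831853 = 1.8427934e+08 turn ≈ 1.843e+08 turn (4 s.f.).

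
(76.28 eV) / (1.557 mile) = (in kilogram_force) 4.974e-22. Check: 1 eV = 1.6021766e-19 J, so 76.28 eV = 76.28 * 1.6021766e-19 = 1.2221403e-17 J. 1 mile = 1609.344 m, so 1.557 mile = 1.557 * 1609.344 = 2505.7486 m. Combine: 1.2221403e-17 J / 2505.7486 m = 4.8773462e-21 N. 1 kilogram_force = 9.80665 N, so 4.8773462e-21 N = 4.8773462e-21 / 9.80665 = 4.973509e-22 kilogram_force ≈ 4.974e-22 kilogram_force (4 s.f.).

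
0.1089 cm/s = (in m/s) 0.001089. Check: 1 cm/s = 0.01 m/s, so 0.1089 cm/s = 0.1089 * 0.01 = 0.001089 m/s. Result: 0.001089 m/s.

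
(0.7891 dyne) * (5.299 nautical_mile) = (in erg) 1 dyne = 1e-05 N, so 0.7891 dyne = 0.7891 * 1e-05 = 7.891e-06 N. 1 nautical_mile = 1852 m, so 5.299 nautical_mile = 5.299 * 1852 = 9813.748 m. Combine: 7.891e-06 N * 9813.748 m = 0.077440285 J. 1 erg = 1e-07 J, so 0.077440285 J = 0.077440285 / 1e-07 = 774402.85 erg ≈ 7.744e+05 erg (4 s.f.). Final answer: 7.744e+05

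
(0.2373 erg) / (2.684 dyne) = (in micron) 1 erg = 1e-07 J, so 0.2373 erg = 0.2373 * 1e-07 = 2.373e-08 J. 1 dyne = 1e-05 N, so 2.684 dyne = 2.684 * 1e-05 = 2.684e-05 N. Combine: 2.373e-08 J / 2.684e-05 N = 0.00088412817 m. 1 micron = 1e-06 m, so 0.00088412817 m = 0.00088412817 / 1e-06 = 884.12817 micron ≈ 884.1 micron (4 s.f.). Final answer: 884.1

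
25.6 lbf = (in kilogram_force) 11.61. Check: 1 lbf = 4.4482216 N, so 25.6 lbf = 25.6 * 4.4482216 = 113.87447 N. 1 kilogram_force = 9.80665 N, so 113.87447 N = 113.87447 / 9.80665 = 11.611965 kilogram_force ≈ 11.61 kilogram_force (4 s.f.).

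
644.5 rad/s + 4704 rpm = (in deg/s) 6.515e+04. Check: 644.5 rad/s is already in rad/s. 1 rpm = 0.10471976 rad/s, so 4704 rpm = 4704 * 0.10471976 = 492.60173 rad/s. Sum: 644.5 + 492.60173 = 1137.1017 rad/s. 1 deg/s = 0.017453293 rad/s, so 1137.1017 rad/s = 1137.1017 / 0.017453293 = 65151.13 deg/s ≈ 6.515e+04 deg/s (4 s.f.).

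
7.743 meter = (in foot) 25.4. Check: 7.743 meter = 7.743 m. 1 foot = 0.3048 m, so 7.743 m = 7.743 / 0.3048 = 25.403543 foot ≈ 25.4 foot (4 s.f.).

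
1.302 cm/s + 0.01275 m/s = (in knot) 0.05009. Check: 1 cm/s = 0.01 m/s, so 1.302 cm/s = 1.302 * 0.01 = 0.01302 m/s. 0.01275 m/s is already in m/s. Sum: 0.01302 + 0.01275 = 0.02577 m/s. 1 knot = 0.51444444 m/s, so 0.02577 m/s = 0.02577 / 0.51444444 = 0.050092873 knot ≈ 0.05009 knot (4 s.f.).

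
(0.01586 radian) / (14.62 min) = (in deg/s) 0.01586 radian = 0.01586 rad. 1 min = 60 s, so 14.62 min = 14.62 * 60 = 877.2 s. Combine: 0.01586 rad / 877.2 s = 1.8080255e-05 rad/s. 1 deg/s = 0.017453293 rad/s, so 1.8080255e-05 rad/s = 1.8080255e-05 / 0.017453293 = 0.0010359223 deg/s ≈ 0.001036 deg/s (4 s.f.). Final answer: 0.001036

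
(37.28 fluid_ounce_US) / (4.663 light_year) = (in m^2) 2.499e-20. Check: 1 fluid_ounce_US = 2.957353e-05 m^3, so 37.28 fluid_ounce_US = 37.28 * 2.957353e-05 = 0.0011025012 m^3. 1 light_year = 9.4607305e+15 m, so 4.663 light_year = 4.663 * 9.4607305e+15 = 4.4115386e+16 m. Combine: 0.0011025012 m^3 / 4.4115386e+16 m = 2.4991308e-20 m^2. Result: 2.4991308e-20 m^2 ≈ 2.499e-20 m^2 (4 s.f.).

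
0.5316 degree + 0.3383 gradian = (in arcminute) 50.16. Check: 1 degree = 0.017453293 rad, so 0.5316 degree = 0.5316 * 0.017453293 = 0.0092781703 rad. 1 gradian = 0.015707963 rad, so 0.3383 gradian = 0.3383 * 0.015707963 = 0.005314004 rad. Sum: 0.0092781703 + 0.005314004 = 0.014592174 rad. 1 arcminute = 0.00029088821 rad, so 0.014592174 rad = 0.014592174 / 0.00029088821 = 50.1642 arcminute ≈ 50.16 arcminute (4 s.f.).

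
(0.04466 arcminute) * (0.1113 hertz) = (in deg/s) 1 arcminute = 0.00029088821 rad, so 0.04466 arcminute = 0.04466 * 0.00029088821 = 1.2991067e-05 rad. 0.1113 hertz = 0.1113 Hz. Combine: 1.2991067e-05 rad * 0.1113 Hz = 1.4459058e-06 rad/s. 1 deg/s = 0.017453293 rad/s, so 1.4459058e-06 rad/s = 1.4459058e-06 / 0.017453293 = 8.28443e-05 deg/s ≈ 8.284e-05 deg/s (4 s.f.). Final answer: 8.284e-05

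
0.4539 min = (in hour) 0.007565. Check: 1 min = 60 s, so 0.4539 min = 0.4539 * 60 = 27.234 s. 1 hour = 3600 s, so 27.234 s = 27.234 / 3600 = 0.007565 hour.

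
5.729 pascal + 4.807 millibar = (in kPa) 0.4864. Check: 5.729 pascal = 5.729 Pa. 1 millibar = 100 Pa, so 4.807 millibar = 4.807 * 100 = 480.7 Pa. Sum: 5.729 + 480.7 = 486.429 Pa. 1 kPa = 1000 Pa, so 486.429 Pa = 486.429 / 1000 = 0.486429 kPa ≈ 0.4864 kPa (4 s.f.).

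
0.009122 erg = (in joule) 1 erg = 1e-07 J, so 0.009122 erg = 0.009122 * 1e-07 = 9.122e-10 J. 9.122e-10 J = 9.122e-10 joule. Final answer: 9.122e-10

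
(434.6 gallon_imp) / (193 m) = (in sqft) 1 gallon_imp = 0.00454609 m^3, so 434.6 gallon_imp = 434.6 * 0.00454609 = 1.9757307 m^3. 193 m is already in m. Combine: 1.9757307 m^3 / 193 m = 0.010236947 m^2. 1 sqft = 0.09290304 m^2, so 0.010236947 m^2 = 0.010236947 / 0.09290304 = 0.11018958 sqft ≈ 0.1102 sqft (4 s.f.). Final answer: 0.1102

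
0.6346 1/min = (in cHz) 1.058. Check: 1 1/min = 0.016666667 Hz, so 0.6346 1/min = 0.6346 * 0.016666667 = 0.010576667 Hz. 1 cHz = 0.01 Hz, so 0.010576667 Hz = 0.010576667 / 0.01 = 1.0576667 cHz ≈ 1.058 cHz (4 s.f.).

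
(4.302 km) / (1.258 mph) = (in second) 7650. Check: 1 km = 1000 m, so 4.302 km = 4.302 * 1000 = 4302 m. 1 mph = 0.44704 m/s, so 1.258 mph = 1.258 * 0.44704 = 0.56237632 m/s. Combine: 4302 m / 0.56237632 m/s = 7649.682 s. 7649.682 s = 7649.682 second ≈ 7650 second (4 s.f.).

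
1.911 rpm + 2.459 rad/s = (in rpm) 1 rpm = 0.10471976 rad/s, so 1.911 rpm = 1.911 * 0.10471976 = 0.20011945 rad/s. 2.459 rad/s is already in rad/s. Sum: 0.20011945 + 2.459 = 2.6591195 rad/s. 1 rpm = 0.10471976 rad/s, so 2.6591195 rad/s = 2.6591195 / 0.10471976 = 25.39272 rpm ≈ 25.39 rpm (4 s.f.). Final answer: 25.39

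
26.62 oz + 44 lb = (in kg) 20.71. Check: 1 oz = 0.028349523 kg, so 26.62 oz = 26.62 * 0.028349523 = 0.75466431 kg. 1 lb = 0.45359237 kg, so 44 lb = 44 * 0.45359237 = 19.958064 kg. Sum: 0.75466431 + 19.958064 = 20.712729 kg. Result: 20.712729 kg ≈ 20.71 kg (4 s.f.).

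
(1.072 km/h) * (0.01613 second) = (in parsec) 1 km/h = 0.27777778 m/s, so 1.072 km/h = 1.072 * 0.27777778 = 0.29777778 m/s. 0.01613 second = 0.01613 s. Combine: 0.29777778 m/s * 0.01613 s = 0.0048031556 m. 1 parsec = 3.0856776e+16 m, so 0.0048031556 m = 0.0048031556 / 3.0856776e+16 = 1.5565967e-19 parsec ≈ 1.557e-19 parsec (4 s.f.). Final answer: 1.557e-19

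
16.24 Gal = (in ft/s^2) 0.5328. Check: 1 Gal = 0.01 m/s^2, so 16.24 Gal = 16.24 * 0.01 = 0.1624 m/s^2. 1 ft/s^2 = 0.3048 m/s^2, so 0.1624 m/s^2 = 0.1624 / 0.3048 = 0.5328084 ft/s^2 ≈ 0.5328 ft/s^2 (4 s.f.).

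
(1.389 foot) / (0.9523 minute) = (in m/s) 1 foot = 0.3048 m, so 1.389 foot = 1.389 * 0.3048 = 0.4233672 m. 1 minute = 60 s, so 0.9523 minute = 0.9523 * 60 = 57.138 s. Combine: 0.4233672 m / 57.138 s = 0.0074095558 m/s. Result: 0.0074095558 m/s ≈ 0.00741 m/s (4 s.f.). Final answer: 0.00741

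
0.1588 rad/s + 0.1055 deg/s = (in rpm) 1.534. Check: 0.1588 rad/s is already in rad/s. 1 deg/s = 0.017453293 rad/s, so 0.1055 deg/s = 0.1055 * 0.017453293 = 0.0018413224 rad/s. Sum: 0.1588 + 0.0018413224 = 0.16064132 rad/s. 1 rpm = 0.10471976 rad/s, so 0.16064132 rad/s = 0.16064132 / 0.10471976 = 1.5340116 rpm ≈ 1.534 rpm (4 s.f.).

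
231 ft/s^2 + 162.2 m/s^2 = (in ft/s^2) 763.2. Check: 1 ft/s^2 = 0.3048 m/s^2, so 231 ft/s^2 = 231 * 0.3048 = 70.4088 m/s^2. 162.2 m/s^2 is already in m/s^2. Sum: 70.4088 + 162.2 = 232.6088 m/s^2. 1 ft/s^2 = 0.3048 m/s^2, so 232.6088 m/s^2 = 232.6088 / 0.3048 = 763.15223 ft/s^2 ≈ 763.2 ft/s^2 (4 s.f.).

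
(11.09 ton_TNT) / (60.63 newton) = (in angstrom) 1 ton_TNT = 4.184e+09 J, so 11.09 ton_TNT = 11.09 * 4.184e+09 = 4.640056e+10 J. 60.63 newton = 60.63 N. Combine: 4.640056e+10 J / 60.63 N = 7.6530694e+08 m. 1 angstrom = 1e-10 m, so 7.6530694e+08 m = 7.6530694e+08 / 1e-10 = 7.6530694e+18 angstrom ≈ 7.653e+18 angstrom (4 s.f.). Final answer: 7.653e+18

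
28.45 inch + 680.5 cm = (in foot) 24.7. Check: 1 inch = 0.0254 m, so 28.45 inch = 28.45 * 0.0254 = 0.72263 m. 1 cm = 0.01 m, so 680.5 cm = 680.5 * 0.01 = 6.805 m. Sum: 0.72263 + 6.805 = 7.52763 m. 1 foot = 0.3048 m, so 7.52763 m = 7.52763 / 0.3048 = 24.696949 foot ≈ 24.7 foot (4 s.f.).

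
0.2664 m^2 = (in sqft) 2.868. Check: 1 sqft = 0.09290304 m^2, so 0.2664 m^2 = 0.2664 / 0.09290304 = 2.8675057 sqft ≈ 2.868 sqft (4 s.f.).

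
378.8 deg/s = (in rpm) 63.13. Check: 1 deg/s = 0.017453293 rad/s, so 378.8 deg/s = 378.8 * 0.017453293 = 6.6113072 rad/s. 1 rpm = 0.10471976 rad/s, so 6.6113072 rad/s = 6.6113072 / 0.10471976 = 63.133333 rpm ≈ 63.13 rpm (4 s.f.).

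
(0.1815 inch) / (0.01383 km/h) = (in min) 0.02. Check: 1 inch = 0.0254 m, so 0.1815 inch = 0.1815 * 0.0254 = 0.0046101 m. 1 km/h = 0.27777778 m/s, so 0.01383 km/h = 0.01383 * 0.27777778 = 0.0038416667 m/s. Combine: 0.0046101 m / 0.0038416667 m/s = 1.200026 s. 1 min = 60 s, so 1.200026 s = 1.200026 / 60 = 0.020000434 min ≈ 0.02 min (4 s.f.).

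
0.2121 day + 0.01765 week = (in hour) 8.056. Check: 1 day = 86400 s, so 0.2121 day = 0.2121 * 86400 = 18325.44 s. 1 week = 604800 s, so 0.01765 week = 0.01765 * 604800 = 10674.72 s. Sum: 18325.44 + 10674.72 = 29000.16 s. 1 hour = 3600 s, so 29000.16 s = 29000.16 / 3600 = 8.0556 hour ≈ 8.056 hour (4 s.f.).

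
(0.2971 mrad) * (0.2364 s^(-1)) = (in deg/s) 1 mrad = 0.001 rad, so 0.2971 mrad = 0.2971 * 0.001 = 0.0002971 rad. 0.2364 s^(-1) = 0.2364 Hz. Combine: 0.0002971 rad * 0.2364 Hz = 7.023444e-05 rad/s. 1 deg/s = 0.017453293 rad/s, so 7.023444e-05 rad/s = 7.023444e-05 / 0.017453293 = 0.004024137 deg/s ≈ 0.004024 deg/s (4 s.f.). Final answer: 0.004024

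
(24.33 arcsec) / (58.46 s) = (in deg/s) 1 arcsec = 4.8481368e-06 rad, so 24.33 arcsec = 24.33 * 4.8481368e-06 = 0.00011795517 rad. 58.46 s is already in s. Combine: 0.00011795517 rad / 58.46 s = 2.0177073e-06 rad/s. 1 deg/s = 0.017453293 rad/s, so 2.0177073e-06 rad/s = 2.0177073e-06 / 0.017453293 = 0.00011560611 deg/s ≈ 0.0001156 deg/s (4 s.f.). Final answer: 0.0001156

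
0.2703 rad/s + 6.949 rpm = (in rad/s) 0.2703 rad/s is already in rad/s. 1 rpm = 0.10471976 rad/s, so 6.949 rpm = 6.949 * 0.10471976 = 0.72769758 rad/s. Sum: 0.2703 + 0.72769758 = 0.99799758 rad/s. Result: 0.99799758 rad/s ≈ 0.998 rad/s (4 s.f.). Final answer: 0.998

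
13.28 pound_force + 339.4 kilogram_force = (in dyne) 3.387e+08. Check: 1 pound_force = 4.4482216 N, so 13.28 pound_force = 13.28 * 4.4482216 = 59.072383 N. 1 kilogram_force = 9.80665 N, so 339.4 kilogram_force = 339.4 * 9.80665 = 3328.377 N. Sum: 59.072383 + 3328.377 = 3387.4494 N. 1 dyne = 1e-05 N, so 3387.4494 N = 3387.4494 / 1e-05 = 3.3874494e+08 dyne ≈ 3.387e+08 dyne (4 s.f.).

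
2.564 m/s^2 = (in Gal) 256.4. Check: 1 Gal = 0.01 m/s^2, so 2.564 m/s^2 = 2.564 / 0.01 = 256.4 Gal.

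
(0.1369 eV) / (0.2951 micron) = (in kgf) 1 eV = 1.6021766e-19 J, so 0.1369 eV = 0.1369 * 1.6021766e-19 = 2.1933798e-20 J. 1 micron = 1e-06 m, so 0.2951 micron = 0.2951 * 1e-06 = 2.951e-07 m. Combine: 2.1933798e-20 J / 2.951e-07 m = 7.4326663e-14 N. 1 kgf = 9.80665 N, so 7.4326663e-14 N = 7.4326663e-14 / 9.80665 = 7.5792103e-15 kgf ≈ 7.579e-15 kgf (4 s.f.). Final answer: 7.579e-15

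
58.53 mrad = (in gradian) 1 mrad = 0.001 rad, so 58.53 mrad = 58.53 * 0.001 = 0.05853 rad. 1 gradian = 0.015707963 rad, so 0.05853 rad = 0.05853 / 0.015707963 = 3.7261355 gradian ≈ 3.726 gradian (4 s.f.). Final answer: 3.726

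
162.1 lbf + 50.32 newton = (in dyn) 7.714e+07. Check: 1 lbf = 4.4482216 N, so 162.1 lbf = 162.1 * 4.4482216 = 721.05672 N. 50.32 newton = 50.32 N. Sum: 721.05672 + 50.32 = 771.37672 N. 1 dyn = 1e-05 N, so 771.37672 N = 771.37672 / 1e-05 = 77137672 dyn ≈ 7.714e+07 dyn (4 s.f.).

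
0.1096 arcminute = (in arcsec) 1 arcminute = 0.00029088821 rad, so 0.1096 arcminute = 0.1096 * 0.00029088821 = 3.1881348e-05 rad. 1 arcsec = 4.8481368e-06 rad, so 3.1881348e-05 rad = 3.1881348e-05 / 4.8481368e-06 = 6.576 arcsec. Final answer: 6.576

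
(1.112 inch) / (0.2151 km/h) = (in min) 1 inch = 0.0254 m, so 1.112 inch = 1.112 * 0.0254 = 0.0282448 m. 1 km/h = 0.27777778 m/s, so 0.2151 km/h = 0.2151 * 0.27777778 = 0.05975 m/s. Combine: 0.0282448 m / 0.05975 m/s = 0.47271632 s. 1 min = 60 s, so 0.47271632 s = 0.47271632 / 60 = 0.0078786053 min ≈ 0.007879 min (4 s.f.). Final answer: 0.007879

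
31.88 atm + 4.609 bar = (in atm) 36.43. Check: 1 atm = 101325 Pa, so 31.88 atm = 31.88 * 101325 = 3230241 Pa. 1 bar = 100000 Pa, so 4.609 bar = 4.609 * 100000 = 460900 Pa. Sum: 3230241 + 460900 = 3691141 Pa. 1 atm = 101325 Pa, so 3691141 Pa = 3691141 / 101325 = 36.428729 atm ≈ 36.43 atm (4 s.f.).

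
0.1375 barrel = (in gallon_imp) 4.809. Check: 1 barrel = 0.15898729 m^3, so 0.1375 barrel = 0.1375 * 0.15898729 = 0.021860753 m^3. 1 gallon_imp = 0.00454609 m^3, so 0.021860753 m^3 = 0.021860753 / 0.00454609 = 4.8086934 gallon_imp ≈ 4.809 gallon_imp (4 s.f.).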